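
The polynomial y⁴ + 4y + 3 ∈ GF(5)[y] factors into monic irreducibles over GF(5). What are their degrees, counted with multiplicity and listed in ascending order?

Write g(y) = y⁴ + 4y + 3.
Roots in GF(5): g(0) = 3; g(1) = 3; g(2) = 2; g(3) = 1; g(4) = 0 → root.
Linear factors from roots: (y + 1).
Complete factorization: g(y) = (y + 1)^2·(y² + 3y + 3).
Factor degrees with multiplicity: 1 + 1 + 2 = 4.

1, 1, 2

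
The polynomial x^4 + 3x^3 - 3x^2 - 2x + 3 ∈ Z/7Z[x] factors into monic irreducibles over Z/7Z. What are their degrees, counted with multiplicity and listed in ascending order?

Write h(x) = x^4 + 3x^3 - 3x^2 - 2x + 3.
Linear factors from roots: (x + 1).
Complete factorization: h(x) = (x + 1)·(x^3 + 2x^2 + 2x + 3).
Factor degrees with multiplicity: 1 + 3 = 4.

1, 3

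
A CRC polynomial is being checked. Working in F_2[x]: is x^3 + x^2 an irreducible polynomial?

Write f(x) = x^3 + x^2.
Check for roots in F_2: f(0) = 0 → root; f(1) = 0 → root.
f(0) = 0, so (x) divides f(x); f is reducible.

No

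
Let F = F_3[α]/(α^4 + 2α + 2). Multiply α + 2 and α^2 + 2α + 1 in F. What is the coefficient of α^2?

Multiply in F_3[α]: (α + 2)·(α^2 + 2α + 1) = α^3 + α^2 + 2α + 2.
Reduced: α^3 + α^2 + 2α + 2.

1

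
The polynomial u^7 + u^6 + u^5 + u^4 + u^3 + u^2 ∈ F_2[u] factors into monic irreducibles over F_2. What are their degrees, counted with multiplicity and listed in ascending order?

1, 1, 1, 2, 2

Write h(u) = u^7 + u^6 + u^5 + u^4 + u^3 + u^2.
Roots in F_2: h(0) = 0 → root; h(1) = 0 → root.
Linear factors from roots: (u), (u + 1).
Complete factorization: h(u) = (u + 1)·(u)^2·(u^2 + u + 1)^2.
Factor degrees with multiplicity: 1 + 1 + 1 + 2 + 2 = 7.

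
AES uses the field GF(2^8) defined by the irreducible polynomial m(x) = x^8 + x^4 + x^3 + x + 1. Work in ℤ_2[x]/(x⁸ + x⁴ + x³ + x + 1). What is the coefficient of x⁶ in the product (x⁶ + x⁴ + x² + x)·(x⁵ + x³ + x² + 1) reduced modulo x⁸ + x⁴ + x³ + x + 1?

0

Multiply in ℤ_2[x]: (x⁶ + x⁴ + x² + x)·(x⁵ + x³ + x² + 1) = x¹¹ + x⁸ + x⁶ + x⁵ + x⁴ + x³ + x² + x.
Reduce using x⁸ ≡ x⁴ + x³ + x + 1 (mod x⁸ + x⁴ + x³ + x + 1).
Reduced: x⁷ + x⁵ + x⁴ + x³ + x² + 1.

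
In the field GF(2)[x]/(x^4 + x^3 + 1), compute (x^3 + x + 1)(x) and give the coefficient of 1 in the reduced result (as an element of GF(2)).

1

Multiply in GF(2)[x]: (x^3 + x + 1)·(x) = x^4 + x^2 + x.
Reduce using x^4 ≡ x^3 + 1 (mod x^4 + x^3 + 1).
Reduced: x^3 + x^2 + x + 1.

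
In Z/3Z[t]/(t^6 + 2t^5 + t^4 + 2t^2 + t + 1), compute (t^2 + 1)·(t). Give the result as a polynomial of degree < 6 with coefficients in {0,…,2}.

Multiply in Z/3Z[t]: (t^2 + 1)·(t) = t^3 + t.
Reduced: t^3 + t.

t^3 + t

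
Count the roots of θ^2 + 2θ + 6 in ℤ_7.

Write f(θ) = θ^2 + 2θ + 6.
Evaluate at each of the 7 elements of ℤ_7:
f(0) = 6; f(1) = 2; f(2) = 0 → root; f(3) = 0 → root; f(4) = 2; f(5) = 6; f(6) = 5.
Roots: {2, 3}.

2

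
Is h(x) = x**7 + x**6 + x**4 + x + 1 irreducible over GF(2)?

Yes

Check for roots in GF(2): h(0) = 1; h(1) = 1.
No roots, so no linear factors.
Monic irreducibles of degree 2 over GF(2): x**2 + x + 1.
None of them divide h (all give nonzero remainder).
Monic irreducibles of degree 3 over GF(2): x**3 + x + 1, x**3 + x**2 + 1.
None of them divide h (all give nonzero remainder).
No irreducible factor of degree ≤ 3 exists, so h is irreducible over GF(2).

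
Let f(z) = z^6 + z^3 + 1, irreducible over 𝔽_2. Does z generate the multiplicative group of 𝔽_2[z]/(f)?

No

|GF(2^6)^×| = 2^6 − 1 = 63. Prime factorization: 63 = 3^2·7.
f is primitive ⇔ z has order 63 in GF(2)[z]/(f), i.e. z^(63/q) ≠ 1 for each prime q | 63.
z^(21) mod f = z^3.
z^(9) mod f = 1
Since z^(9) = 1, the order of z divides 9 < 63; not primitive.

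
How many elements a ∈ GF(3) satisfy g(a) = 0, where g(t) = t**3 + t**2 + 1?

1

Evaluate at each of the 3 elements of GF(3):
g(0) = 1; g(1) = 0 → root; g(2) = 1.
Roots: {1}.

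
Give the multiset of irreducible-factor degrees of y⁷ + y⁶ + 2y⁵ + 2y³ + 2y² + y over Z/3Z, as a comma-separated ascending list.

Write h(y) = y⁷ + y⁶ + 2y⁵ + 2y³ + 2y² + y.
Roots in Z/3Z: h(0) = 0 → root; h(1) = 0 → root; h(2) = 0 → root.
Linear factors from roots: (y), (y + 2), (y + 1).
Complete factorization: h(y) = (y)·(y + 1)·(y + 2)·(y² + 1)·(y² + y + 2).
Factor degrees with multiplicity: 1 + 1 + 1 + 2 + 2 = 7.

1, 1, 1, 2, 2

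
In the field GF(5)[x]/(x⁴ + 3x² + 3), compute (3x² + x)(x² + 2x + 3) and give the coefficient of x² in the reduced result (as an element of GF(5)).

Multiply in GF(5)[x]: (3x² + x)·(x² + 2x + 3) = 3x⁴ + 2x³ + x² + 3x.
Reduce using x⁴ ≡ 2x² + 2 (mod x⁴ + 3x² + 3).
Reduced: 2x³ + 2x² + 3x + 1.

2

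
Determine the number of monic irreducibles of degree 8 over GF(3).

810

By the necklace-counting formula, N_3(8) = (1/8) Σ_{d|8} μ(8/d)·3^d.
Divisors of 8: 1, 2, 4, 8; μ(8/d) for each: 0, 0, -1, 1.
Σ = − 3^4 + 3^8 = 6480.
N = 6480/8 = 810.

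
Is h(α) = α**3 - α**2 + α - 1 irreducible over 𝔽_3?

No

Check for roots in 𝔽_3: h(0) = 2; h(1) = 0 → root; h(2) = 2.
h(1) = 0, so (α − 1) divides h(α); h is reducible.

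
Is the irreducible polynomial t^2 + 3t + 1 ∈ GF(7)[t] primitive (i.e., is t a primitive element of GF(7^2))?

Write f(t) = t^2 + 3t + 1.
|GF(7^2)^×| = 7^2 − 1 = 48. Prime factorization: 48 = 2^4·3.
f is primitive ⇔ t has order 48 in GF(7)[t]/(f), i.e. t^(48/q) ≠ 1 for each prime q | 48.
t^(24) mod f = 1
t^(16) mod f = 1
Since t^(24) = 1, the order of t divides 24 < 48; not primitive.

No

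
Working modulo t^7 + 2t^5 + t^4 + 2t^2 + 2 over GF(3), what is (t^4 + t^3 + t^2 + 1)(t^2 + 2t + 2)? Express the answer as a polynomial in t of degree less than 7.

t^6 + 2t^4 + t^3 + 2t + 2

Multiply in GF(3)[t]: (t^4 + t^3 + t^2 + 1)·(t^2 + 2t + 2) = t^6 + 2t^4 + t^3 + 2t + 2.
Reduced: t^6 + 2t^4 + t^3 + 2t + 2.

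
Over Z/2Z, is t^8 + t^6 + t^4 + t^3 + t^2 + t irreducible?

No

Write P(t) = t^8 + t^6 + t^4 + t^3 + t^2 + t.
Check for roots in Z/2Z: P(0) = 0 → root; P(1) = 0 → root.
P(0) = 0, so (t) divides P(t); P is reducible.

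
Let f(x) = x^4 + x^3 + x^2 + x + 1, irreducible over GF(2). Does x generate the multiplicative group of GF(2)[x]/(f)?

No

|GF(2^4)^×| = 2^4 − 1 = 15. Prime factorization: 15 = 3·5.
f is primitive ⇔ x has order 15 in GF(2)[x]/(f), i.e. x^(15/q) ≠ 1 for each prime q | 15.
x^(5) mod f = 1
x^(3) mod f = x^3.
Since x^(5) = 1, the order of x divides 5 < 15; not primitive.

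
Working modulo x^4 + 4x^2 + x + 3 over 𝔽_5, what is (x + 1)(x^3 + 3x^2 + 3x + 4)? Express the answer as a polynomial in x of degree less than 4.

4x^3 + 2x^2 + x + 1

Multiply in 𝔽_5[x]: (x + 1)·(x^3 + 3x^2 + 3x + 4) = x^4 + 4x^3 + x^2 + 2x + 4.
Reduce using x^4 ≡ x^2 + 4x + 2 (mod x^4 + 4x^2 + x + 3).
Reduced: 4x^3 + 2x^2 + x + 1.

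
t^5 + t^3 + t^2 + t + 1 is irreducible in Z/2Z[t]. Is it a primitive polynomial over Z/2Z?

Yes

Write f(t) = t^5 + t^3 + t^2 + t + 1.
|GF(2^5)^×| = 2^5 − 1 = 31. Prime factorization: 31 = 31.
f is primitive ⇔ t has order 31 in GF(2)[t]/(f), i.e. t^(31/q) ≠ 1 for each prime q | 31.
t^(1) mod f = t.
None equal 1, so t has full order 31; f is primitive.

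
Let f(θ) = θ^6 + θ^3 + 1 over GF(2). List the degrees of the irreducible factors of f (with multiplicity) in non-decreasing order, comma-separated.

Roots in GF(2): f(0) = 1; f(1) = 1.
Complete factorization: f(θ) = (θ^6 + θ^3 + 1).
Factor degrees with multiplicity: 6 = 6.

6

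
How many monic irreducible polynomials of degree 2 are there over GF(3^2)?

36

By the necklace-counting formula, N_9(2) = (1/2) Σ_{d|2} μ(2/d)·9^d.
Divisors of 2: 1, 2; μ(2/d) for each: -1, 1.
Σ = − 9^1 + 9^2 = 72.
N = 72/2 = 36.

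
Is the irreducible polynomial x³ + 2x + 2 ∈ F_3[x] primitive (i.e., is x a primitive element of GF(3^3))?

No

Write f(x) = x³ + 2x + 2.
|GF(3^3)^×| = 3^3 − 1 = 26. Prime factorization: 26 = 2·13.
f is primitive ⇔ x has order 26 in GF(3)[x]/(f), i.e. x^(26/q) ≠ 1 for each prime q | 26.
x^(13) mod f = 1
x^(2) mod f = x².
Since x^(13) = 1, the order of x divides 13 < 26; not primitive.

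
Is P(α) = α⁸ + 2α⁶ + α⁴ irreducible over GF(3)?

No

Check for roots in GF(3): P(0) = 0 → root; P(1) = 1; P(2) = 1.
P(0) = 0, so (α) divides P(α); P is reducible.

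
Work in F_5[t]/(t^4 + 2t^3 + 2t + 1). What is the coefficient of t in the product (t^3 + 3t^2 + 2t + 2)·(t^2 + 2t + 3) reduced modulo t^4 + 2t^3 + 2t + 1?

Multiply in F_5[t]: (t^3 + 3t^2 + 2t + 2)·(t^2 + 2t + 3) = t^5 + t^3 + 1.
Reduce using t^4 ≡ 3t^3 + 3t + 4 (mod t^4 + 2t^3 + 2t + 1).
Reduced: 3t^2 + 3t + 3.

3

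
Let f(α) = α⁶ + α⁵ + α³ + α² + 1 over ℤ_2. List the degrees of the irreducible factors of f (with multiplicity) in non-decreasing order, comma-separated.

Roots in ℤ_2: f(0) = 1; f(1) = 1.
Complete factorization: f(α) = (α⁶ + α⁵ + α³ + α² + 1).
Factor degrees with multiplicity: 6 = 6.

6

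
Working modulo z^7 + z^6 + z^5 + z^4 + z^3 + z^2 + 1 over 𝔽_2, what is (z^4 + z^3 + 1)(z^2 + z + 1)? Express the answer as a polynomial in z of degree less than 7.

Multiply in 𝔽_2[z]: (z^4 + z^3 + 1)·(z^2 + z + 1) = z^6 + z^3 + z^2 + z + 1.
Reduced: z^6 + z^3 + z^2 + z + 1.

z^6 + z^3 + z^2 + z + 1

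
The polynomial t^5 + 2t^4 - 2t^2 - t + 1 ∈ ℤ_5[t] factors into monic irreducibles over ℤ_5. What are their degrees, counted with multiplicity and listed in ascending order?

1, 1, 1, 2

Write f(t) = t^5 + 2t^4 - 2t^2 - t + 1.
Roots in ℤ_5: f(0) = 1; f(1) = 1; f(2) = 0 → root; f(3) = 0 → root; f(4) = 1.
Linear factors from roots: (t - 2), (t + 2).
Complete factorization: f(t) = (t + 2)·(t - 2)^2·(t^2 - t + 2).
Factor degrees with multiplicity: 1 + 1 + 1 + 2 = 5.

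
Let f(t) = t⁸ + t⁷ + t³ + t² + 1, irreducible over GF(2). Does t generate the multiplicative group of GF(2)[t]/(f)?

|GF(2^8)^×| = 2^8 − 1 = 255. Prime factorization: 255 = 3·5·17.
f is primitive ⇔ t has order 255 in GF(2)[t]/(f), i.e. t^(255/q) ≠ 1 for each prime q | 255.
t^(85) mod f = t⁶ + t³ + t² + t.
t^(51) mod f = t⁵ + t⁴ + t² + 1.
t^(15) mod f = t⁷ + t⁶ + t⁴ + t³.
None equal 1, so t has full order 255; f is primitive.

Yes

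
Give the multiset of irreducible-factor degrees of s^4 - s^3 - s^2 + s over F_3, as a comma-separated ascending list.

1, 1, 1, 1

Write f(s) = s^4 - s^3 - s^2 + s.
Roots in F_3: f(0) = 0 → root; f(1) = 0 → root; f(2) = 0 → root.
Linear factors from roots: (s), (s - 1), (s + 1).
Complete factorization: f(s) = (s)·(s + 1)·(s - 1)^2.
Factor degrees with multiplicity: 1 + 1 + 1 + 1 = 4.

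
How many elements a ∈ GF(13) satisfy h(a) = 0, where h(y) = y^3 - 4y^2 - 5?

Evaluate at each of the 13 elements of GF(13):
h(0) = 8; h(1) = 5; h(2) = 0 → root; h(3) = 12; h(4) = 8; h(5) = 7; h(6) = 2; h(7) = 12; h(8) = 4; h(9) = 10; h(10) = 10; h(11) = 10; h(12) = 3.
Roots: {2}.

1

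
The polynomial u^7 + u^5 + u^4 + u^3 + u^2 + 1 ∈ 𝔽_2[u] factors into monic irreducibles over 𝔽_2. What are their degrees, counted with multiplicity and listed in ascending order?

1, 2, 2, 2

Write g(u) = u^7 + u^5 + u^4 + u^3 + u^2 + 1.
Roots in 𝔽_2: g(0) = 1; g(1) = 0 → root.
Linear factors from roots: (u + 1).
Complete factorization: g(u) = (u + 1)·(u^2 + u + 1)^3.
Factor degrees with multiplicity: 1 + 2 + 2 + 2 = 7.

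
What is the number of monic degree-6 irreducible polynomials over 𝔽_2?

The number of monic irreducibles of degree 6 over GF(2) is (1/6)·Σ_{d∣6} μ(6/d) 2^d.
Divisors of 6: 1, 2, 3, 6; μ(6/d) for each: 1, -1, -1, 1.
Σ = 2^1 − 2^2 − 2^3 + 2^6 = 54.
N = 54/6 = 9.

9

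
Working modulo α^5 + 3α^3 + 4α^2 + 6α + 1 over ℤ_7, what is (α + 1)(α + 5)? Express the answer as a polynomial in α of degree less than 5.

α^2 + 6α + 5

Multiply in ℤ_7[α]: (α + 1)·(α + 5) = α^2 + 6α + 5.
Reduced: α^2 + 6α + 5.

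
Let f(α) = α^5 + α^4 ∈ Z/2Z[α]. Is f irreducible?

No

Check for roots in Z/2Z: f(0) = 0 → root; f(1) = 0 → root.
f(0) = 0, so (α) divides f(α); f is reducible.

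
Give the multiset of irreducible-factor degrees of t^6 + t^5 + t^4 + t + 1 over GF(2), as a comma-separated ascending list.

Write g(t) = t^6 + t^5 + t^4 + t + 1.
Roots in GF(2): g(0) = 1; g(1) = 1.
Complete factorization: g(t) = (t^6 + t^5 + t^4 + t + 1).
Factor degrees with multiplicity: 6 = 6.

6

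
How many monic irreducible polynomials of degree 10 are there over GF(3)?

By the necklace-counting formula, N_3(10) = (1/10) Σ_{d|10} μ(10/d)·3^d.
Divisors of 10: 1, 2, 5, 10; μ(10/d) for each: 1, -1, -1, 1.
Σ = 3^1 − 3^2 − 3^5 + 3^10 = 58800.
N = 58800/10 = 5880.

5880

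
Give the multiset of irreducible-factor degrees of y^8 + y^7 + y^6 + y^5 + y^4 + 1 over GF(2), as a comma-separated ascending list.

1, 1, 1, 2, 3

Write f(y) = y^8 + y^7 + y^6 + y^5 + y^4 + 1.
Roots in GF(2): f(0) = 1; f(1) = 0 → root.
Linear factors from roots: (y + 1).
Complete factorization: f(y) = (y + 1)^3·(y^2 + y + 1)·(y^3 + y^2 + 1).
Factor degrees with multiplicity: 1 + 1 + 1 + 2 + 3 = 8.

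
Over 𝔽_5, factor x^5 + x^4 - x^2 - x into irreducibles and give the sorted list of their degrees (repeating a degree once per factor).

Write h(x) = x^5 + x^4 - x^2 - x.
Roots in 𝔽_5: h(0) = 0 → root; h(1) = 0 → root; h(2) = 2; h(3) = 2; h(4) = 0 → root.
Linear factors from roots: (x), (x - 1), (x + 1).
Complete factorization: h(x) = (x)·(x + 1)·(x - 1)·(x^2 + x + 1).
Factor degrees with multiplicity: 1 + 1 + 1 + 2 = 5.

1, 1, 1, 2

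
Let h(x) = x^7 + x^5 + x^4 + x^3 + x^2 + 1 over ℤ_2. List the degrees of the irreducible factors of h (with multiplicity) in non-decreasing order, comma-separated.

Roots in ℤ_2: h(0) = 1; h(1) = 0 → root.
Linear factors from roots: (x + 1).
Complete factorization: h(x) = (x + 1)·(x^2 + x + 1)^3.
Factor degrees with multiplicity: 1 + 2 + 2 + 2 = 7.

1, 2, 2, 2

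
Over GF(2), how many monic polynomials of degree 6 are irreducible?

Gauss's count: N_{2}(6) = (1/6) Σ_{d|6} μ(6/d)·2^d.
Divisors of 6: 1, 2, 3, 6; μ(6/d) for each: 1, -1, -1, 1.
Σ = 2^1 − 2^2 − 2^3 + 2^6 = 54.
N = 54/6 = 9.

9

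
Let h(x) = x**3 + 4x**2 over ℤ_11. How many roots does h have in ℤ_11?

2

Evaluate at each of the 11 elements of ℤ_11:
h(0) = 0 → root; h(1) = 5; h(2) = 2; h(3) = 8; h(4) = 7; h(5) = 5; h(6) = 8; h(7) = 0 → root; h(8) = 9; h(9) = 8; h(10) = 3.
Roots: {0, 7}.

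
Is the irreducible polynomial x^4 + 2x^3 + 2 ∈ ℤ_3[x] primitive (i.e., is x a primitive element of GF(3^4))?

Yes

Write f(x) = x^4 + 2x^3 + 2.
|GF(3^4)^×| = 3^4 − 1 = 80. Prime factorization: 80 = 2^4·5.
f is primitive ⇔ x has order 80 in GF(3)[x]/(f), i.e. x^(80/q) ≠ 1 for each prime q | 80.
x^(40) mod f = 2.
x^(16) mod f = 2x^2 + x + 2.
None equal 1, so x has full order 80; f is primitive.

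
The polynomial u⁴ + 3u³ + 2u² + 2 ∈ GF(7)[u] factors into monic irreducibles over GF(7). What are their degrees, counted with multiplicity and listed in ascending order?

1, 3

Write g(u) = u⁴ + 3u³ + 2u² + 2.
Linear factors from roots: (u - 3).
Complete factorization: g(u) = (u - 3)·(u³ - u² - u - 3).
Factor degrees with multiplicity: 1 + 3 = 4.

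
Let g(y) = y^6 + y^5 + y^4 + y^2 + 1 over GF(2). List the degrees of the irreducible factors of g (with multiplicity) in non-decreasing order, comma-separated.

Roots in GF(2): g(0) = 1; g(1) = 1.
Complete factorization: g(y) = (y^6 + y^5 + y^4 + y^2 + 1).
Factor degrees with multiplicity: 6 = 6.

6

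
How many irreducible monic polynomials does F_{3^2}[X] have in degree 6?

By the necklace-counting formula, N_9(6) = (1/6) Σ_{d|6} μ(6/d)·9^d.
Divisors of 6: 1, 2, 3, 6; μ(6/d) for each: 1, -1, -1, 1.
Σ = 9^1 − 9^2 − 9^3 + 9^6 = 530640.
N = 530640/6 = 88440.

88440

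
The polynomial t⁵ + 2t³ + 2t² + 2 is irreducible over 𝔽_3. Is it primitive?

No

Write f(t) = t⁵ + 2t³ + 2t² + 2.
|GF(3^5)^×| = 3^5 − 1 = 242. Prime factorization: 242 = 2·11^2.
f is primitive ⇔ t has order 242 in GF(3)[t]/(f), i.e. t^(242/q) ≠ 1 for each prime q | 242.
t^(121) mod f = 1
t^(22) mod f = t² + t + 2.
Since t^(121) = 1, the order of t divides 121 < 242; not primitive.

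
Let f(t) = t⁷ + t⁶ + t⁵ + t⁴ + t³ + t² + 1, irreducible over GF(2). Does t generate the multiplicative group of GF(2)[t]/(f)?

|GF(2^7)^×| = 2^7 − 1 = 127. Prime factorization: 127 = 127.
f is primitive ⇔ t has order 127 in GF(2)[t]/(f), i.e. t^(127/q) ≠ 1 for each prime q | 127.
t^(1) mod f = t.
None equal 1, so t has full order 127; f is primitive.

Yes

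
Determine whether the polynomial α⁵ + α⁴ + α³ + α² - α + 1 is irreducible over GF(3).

Write P(α) = α⁵ + α⁴ + α³ + α² - α + 1.
Check for roots in GF(3): P(0) = 1; P(1) = 1; P(2) = 2.
No roots, so no linear factors.
Monic irreducibles of degree 2 over GF(3): α² + 1, α² + α - 1, α² - α - 1.
None of them divide P (all give nonzero remainder).
No irreducible factor of degree ≤ 2 exists, so P is irreducible over GF(3).

Yes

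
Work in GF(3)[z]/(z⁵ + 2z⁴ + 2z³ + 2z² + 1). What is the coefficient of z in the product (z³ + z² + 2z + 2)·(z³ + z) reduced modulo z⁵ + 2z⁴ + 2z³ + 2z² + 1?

Multiply in GF(3)[z]: (z³ + z² + 2z + 2)·(z³ + z) = z⁶ + z⁵ + 2z² + 2z.
Reduce using z⁵ ≡ z⁴ + z³ + z² + 2 (mod z⁵ + 2z⁴ + 2z³ + 2z² + 1).
Reduced: z² + z + 1.

1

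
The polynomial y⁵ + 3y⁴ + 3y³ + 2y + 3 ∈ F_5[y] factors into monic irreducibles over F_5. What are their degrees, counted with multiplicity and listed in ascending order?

1, 2, 2

Write h(y) = y⁵ + 3y⁴ + 3y³ + 2y + 3.
Roots in F_5: h(0) = 3; h(1) = 2; h(2) = 1; h(3) = 1; h(4) = 0 → root.
Linear factors from roots: (y + 1).
Complete factorization: h(y) = (y + 1)·(y² + 2)·(y² + 2y + 4).
Factor degrees with multiplicity: 1 + 2 + 2 = 5.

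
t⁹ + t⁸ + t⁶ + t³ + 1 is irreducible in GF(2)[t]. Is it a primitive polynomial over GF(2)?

Write f(t) = t⁹ + t⁸ + t⁶ + t³ + 1.
|GF(2^9)^×| = 2^9 − 1 = 511. Prime factorization: 511 = 7·73.
f is primitive ⇔ t has order 511 in GF(2)[t]/(f), i.e. t^(511/q) ≠ 1 for each prime q | 511.
t^(73) mod f = 1
t^(7) mod f = t⁷.
Since t^(73) = 1, the order of t divides 73 < 511; not primitive.

No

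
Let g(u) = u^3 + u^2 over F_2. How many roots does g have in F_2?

Evaluate at each of the 2 elements of F_2:
g(0) = 0 → root; g(1) = 0 → root.
Roots: {0, 1}.

2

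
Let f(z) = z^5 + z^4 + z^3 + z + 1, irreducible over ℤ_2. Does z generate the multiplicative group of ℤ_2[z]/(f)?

Yes

|GF(2^5)^×| = 2^5 − 1 = 31. Prime factorization: 31 = 31.
f is primitive ⇔ z has order 31 in GF(2)[z]/(f), i.e. z^(31/q) ≠ 1 for each prime q | 31.
z^(1) mod f = z.
None equal 1, so z has full order 31; f is primitive.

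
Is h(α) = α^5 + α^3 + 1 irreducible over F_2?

Yes

Check for roots in F_2: h(0) = 1; h(1) = 1.
No roots, so no linear factors.
Monic irreducibles of degree 2 over GF(2): α^2 + α + 1.
None of them divide h (all give nonzero remainder).
No irreducible factor of degree ≤ 2 exists, so h is irreducible over GF(2).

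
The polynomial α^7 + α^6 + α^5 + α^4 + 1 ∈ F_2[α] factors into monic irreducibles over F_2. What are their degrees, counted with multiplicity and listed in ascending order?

7

Write f(α) = α^7 + α^6 + α^5 + α^4 + 1.
Roots in F_2: f(0) = 1; f(1) = 1.
Complete factorization: f(α) = (α^7 + α^6 + α^5 + α^4 + 1).
Factor degrees with multiplicity: 7 = 7.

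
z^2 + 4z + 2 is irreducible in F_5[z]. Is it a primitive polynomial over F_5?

Write f(z) = z^2 + 4z + 2.
|GF(5^2)^×| = 5^2 − 1 = 24. Prime factorization: 24 = 2^3·3.
f is primitive ⇔ z has order 24 in GF(5)[z]/(f), i.e. z^(24/q) ≠ 1 for each prime q | 24.
z^(12) mod f = 4.
z^(8) mod f = 2z + 1.
None equal 1, so z has full order 24; f is primitive.

Yes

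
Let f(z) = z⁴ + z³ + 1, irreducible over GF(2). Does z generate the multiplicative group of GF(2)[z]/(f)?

|GF(2^4)^×| = 2^4 − 1 = 15. Prime factorization: 15 = 3·5.
f is primitive ⇔ z has order 15 in GF(2)[z]/(f), i.e. z^(15/q) ≠ 1 for each prime q | 15.
z^(5) mod f = z³ + z + 1.
z^(3) mod f = z³.
None equal 1, so z has full order 15; f is primitive.

Yes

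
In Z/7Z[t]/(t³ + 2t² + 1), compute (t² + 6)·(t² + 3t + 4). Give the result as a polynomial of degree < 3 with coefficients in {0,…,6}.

t^2 + 3t + 2

Multiply in Z/7Z[t]: (t² + 6)·(t² + 3t + 4) = t⁴ + 3t³ + 3t² + 4t + 3.
Reduce using t³ ≡ 5t² + 6 (mod t³ + 2t² + 1).
Reduced: t² + 3t + 2.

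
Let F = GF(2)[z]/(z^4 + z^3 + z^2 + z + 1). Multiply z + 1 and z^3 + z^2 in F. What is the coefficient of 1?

1

Multiply in GF(2)[z]: (z + 1)·(z^3 + z^2) = z^4 + z^2.
Reduce using z^4 ≡ z^3 + z^2 + z + 1 (mod z^4 + z^3 + z^2 + z + 1).
Reduced: z^3 + z + 1.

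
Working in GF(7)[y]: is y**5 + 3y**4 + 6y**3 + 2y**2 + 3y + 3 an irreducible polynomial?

Yes

Write h(y) = y**5 + 3y**4 + 6y**3 + 2y**2 + 3y + 3.
Check for roots in GF(7): h(0) = 3; h(1) = 4; h(2) = 5; h(3) = 6; h(4) = 4; h(5) = 1; h(6) = 5.
No roots, so no linear factors.
Degree-2 irreducible divisors: test the 21 monic irreducibles of degree 2 over GF(7).
None of them divide h (all give nonzero remainder).
No irreducible factor of degree ≤ 2 exists, so h is irreducible over GF(7).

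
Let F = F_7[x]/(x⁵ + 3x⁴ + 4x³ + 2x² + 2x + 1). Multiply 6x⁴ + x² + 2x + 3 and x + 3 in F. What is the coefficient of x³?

Multiply in F_7[x]: (6x⁴ + x² + 2x + 3)·(x + 3) = 6x⁵ + 4x⁴ + x³ + 5x² + 2x + 2.
Reduce using x⁵ ≡ 4x⁴ + 3x³ + 5x² + 5x + 6 (mod x⁵ + 3x⁴ + 4x³ + 2x² + 2x + 1).
Reduced: 5x³ + 4x + 3.

5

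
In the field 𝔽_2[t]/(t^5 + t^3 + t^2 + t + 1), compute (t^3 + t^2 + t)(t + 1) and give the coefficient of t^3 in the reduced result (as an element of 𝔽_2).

Multiply in 𝔽_2[t]: (t^3 + t^2 + t)·(t + 1) = t^4 + t.
Reduced: t^4 + t.

0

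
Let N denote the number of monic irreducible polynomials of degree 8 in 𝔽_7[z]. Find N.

Gauss's count: N_{7}(8) = (1/8) Σ_{d|8} μ(8/d)·7^d.
Divisors of 8: 1, 2, 4, 8; μ(8/d) for each: 0, 0, -1, 1.
Σ = − 7^4 + 7^8 = 5762400.
N = 5762400/8 = 720300.

720300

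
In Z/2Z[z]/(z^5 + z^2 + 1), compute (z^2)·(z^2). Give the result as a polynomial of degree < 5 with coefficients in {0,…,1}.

Multiply in Z/2Z[z]: (z^2)·(z^2) = z^4.
Reduced: z^4.

z^4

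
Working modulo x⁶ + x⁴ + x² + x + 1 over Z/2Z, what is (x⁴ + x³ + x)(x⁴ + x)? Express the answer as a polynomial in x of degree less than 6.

Multiply in Z/2Z[x]: (x⁴ + x³ + x)·(x⁴ + x) = x⁸ + x⁷ + x⁴ + x².
Reduce using x⁶ ≡ x⁴ + x² + x + 1 (mod x⁶ + x⁴ + x² + x + 1).
Reduced: x⁵ + x⁴ + 1.

x^5 + x^4 + 1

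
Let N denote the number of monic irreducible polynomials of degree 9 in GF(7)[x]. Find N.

By the necklace-counting formula, N_7(9) = (1/9) Σ_{d|9} μ(9/d)·7^d.
Divisors of 9: 1, 3, 9; μ(9/d) for each: 0, -1, 1.
Σ = − 7^3 + 7^9 = 40353264.
N = 40353264/9 = 4483696.

4483696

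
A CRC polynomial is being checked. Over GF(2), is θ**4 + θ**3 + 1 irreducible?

Write P(θ) = θ**4 + θ**3 + 1.
Check for roots in GF(2): P(0) = 1; P(1) = 1.
No roots, so no linear factors.
Monic irreducibles of degree 2 over GF(2): θ**2 + θ + 1.
None of them divide P (all give nonzero remainder).
No irreducible factor of degree ≤ 2 exists, so P is irreducible over GF(2).

Yes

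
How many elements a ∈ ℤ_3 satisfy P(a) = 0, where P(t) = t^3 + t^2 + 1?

1

Evaluate at each of the 3 elements of ℤ_3:
P(0) = 1; P(1) = 0 → root; P(2) = 1.
Roots: {1}.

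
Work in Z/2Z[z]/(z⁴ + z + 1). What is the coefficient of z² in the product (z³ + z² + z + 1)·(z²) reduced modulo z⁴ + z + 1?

Multiply in Z/2Z[z]: (z³ + z² + z + 1)·(z²) = z⁵ + z⁴ + z³ + z².
Reduce using z⁴ ≡ z + 1 (mod z⁴ + z + 1).
Reduced: z³ + 1.

0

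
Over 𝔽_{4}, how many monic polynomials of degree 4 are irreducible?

60

x^(4^4) − x is the product of all monic irreducibles of degree dividing 4; Möbius inversion gives N = (1/4) Σ μ(4/d)·4^d.
Divisors of 4: 1, 2, 4; μ(4/d) for each: 0, -1, 1.
Σ = − 4^2 + 4^4 = 240.
N = 240/4 = 60.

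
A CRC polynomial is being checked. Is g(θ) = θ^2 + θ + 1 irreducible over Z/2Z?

Check for roots in Z/2Z: g(0) = 1; g(1) = 1.
No roots. A degree-2 polynomial over a field with no linear factor is irreducible.

Yes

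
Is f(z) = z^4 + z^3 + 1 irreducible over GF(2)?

Yes

Check for roots in GF(2): f(0) = 1; f(1) = 1.
No roots, so no linear factors.
Monic irreducibles of degree 2 over GF(2): z^2 + z + 1.
None of them divide f (all give nonzero remainder).
No irreducible factor of degree ≤ 2 exists, so f is irreducible over GF(2).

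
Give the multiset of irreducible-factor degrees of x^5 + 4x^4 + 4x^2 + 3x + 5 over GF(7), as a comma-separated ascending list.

Write h(x) = x^5 + 4x^4 + 4x^2 + 3x + 5.
Complete factorization: h(x) = (x^5 + 4x^4 + 4x^2 + 3x + 5).
Factor degrees with multiplicity: 5 = 5.

5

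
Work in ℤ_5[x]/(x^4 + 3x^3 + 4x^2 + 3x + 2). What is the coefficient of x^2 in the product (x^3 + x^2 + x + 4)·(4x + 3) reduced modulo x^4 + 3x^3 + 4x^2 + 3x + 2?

1

Multiply in ℤ_5[x]: (x^3 + x^2 + x + 4)·(4x + 3) = 4x^4 + 2x^3 + 2x^2 + 4x + 2.
Reduce using x^4 ≡ 2x^3 + x^2 + 2x + 3 (mod x^4 + 3x^3 + 4x^2 + 3x + 2).
Reduced: x^2 + 2x + 4.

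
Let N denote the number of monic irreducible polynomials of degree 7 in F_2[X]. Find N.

18

Gauss's count: N_{2}(7) = (1/7) Σ_{d|7} μ(7/d)·2^d.
Divisors of 7: 1, 7; μ(7/d) for each: -1, 1.
Σ = − 2^1 + 2^7 = 126.
N = 126/7 = 18.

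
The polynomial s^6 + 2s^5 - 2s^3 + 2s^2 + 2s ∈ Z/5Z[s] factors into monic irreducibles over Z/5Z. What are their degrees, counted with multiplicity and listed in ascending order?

Write f(s) = s^6 + 2s^5 - 2s^3 + 2s^2 + 2s.
Roots in Z/5Z: f(0) = 0 → root; f(1) = 0 → root; f(2) = 4; f(3) = 0 → root; f(4) = 1.
Linear factors from roots: (s), (s - 1), (s + 2).
Complete factorization: f(s) = (s)·(s + 2)·(s - 1)·(s^3 + s^2 + s - 1).
Factor degrees with multiplicity: 1 + 1 + 1 + 3 = 6.

1, 1, 1, 3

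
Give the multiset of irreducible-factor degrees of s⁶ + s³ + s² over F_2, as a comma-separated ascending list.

1, 1, 4

Write g(s) = s⁶ + s³ + s².
Roots in F_2: g(0) = 0 → root; g(1) = 1.
Linear factors from roots: (s).
Complete factorization: g(s) = (s)^2·(s⁴ + s + 1).
Factor degrees with multiplicity: 1 + 1 + 4 = 6.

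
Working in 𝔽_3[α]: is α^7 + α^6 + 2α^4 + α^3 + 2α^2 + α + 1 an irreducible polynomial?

Write f(α) = α^7 + α^6 + 2α^4 + α^3 + 2α^2 + α + 1.
Check for roots in 𝔽_3: f(0) = 1; f(1) = 0 → root; f(2) = 0 → root.
f(1) = 0, so (α − 1) divides f(α); f is reducible.

No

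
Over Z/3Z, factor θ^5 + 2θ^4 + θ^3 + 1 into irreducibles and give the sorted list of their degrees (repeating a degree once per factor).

2, 3

Write g(θ) = θ^5 + 2θ^4 + θ^3 + 1.
Roots in Z/3Z: g(0) = 1; g(1) = 2; g(2) = 1.
Complete factorization: g(θ) = (θ^2 + 1)·(θ^3 + 2θ^2 + 1).
Factor degrees with multiplicity: 2 + 3 = 5.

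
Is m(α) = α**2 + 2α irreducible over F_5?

No

Check for roots in F_5: m(0) = 0 → root; m(1) = 3; m(2) = 3; m(3) = 0 → root; m(4) = 4.
m(0) = 0, so (α) divides m(α); m is reducible.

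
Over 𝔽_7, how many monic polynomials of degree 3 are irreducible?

112

x^(7^3) − x is the product of all monic irreducibles of degree dividing 3; Möbius inversion gives N = (1/3) Σ μ(3/d)·7^d.
Divisors of 3: 1, 3; μ(3/d) for each: -1, 1.
Σ = − 7^1 + 7^3 = 336.
N = 336/3 = 112.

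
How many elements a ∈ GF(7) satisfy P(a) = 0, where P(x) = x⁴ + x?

4

Evaluate at each of the 7 elements of GF(7):
P(0) = 0 → root; P(1) = 2; P(2) = 4; P(3) = 0 → root; P(4) = 1; P(5) = 0 → root; P(6) = 0 → root.
Roots: {0, 3, 5, 6}.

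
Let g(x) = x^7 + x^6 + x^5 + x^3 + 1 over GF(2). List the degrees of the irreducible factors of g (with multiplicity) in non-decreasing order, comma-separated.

2, 2, 3

Roots in GF(2): g(0) = 1; g(1) = 1.
Complete factorization: g(x) = (x^2 + x + 1)^2·(x^3 + x^2 + 1).
Factor degrees with multiplicity: 2 + 2 + 3 = 7.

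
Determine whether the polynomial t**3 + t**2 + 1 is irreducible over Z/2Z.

Write P(t) = t**3 + t**2 + 1.
Check for roots in Z/2Z: P(0) = 1; P(1) = 1.
No roots. A degree-3 polynomial over a field with no linear factor is irreducible.

Yes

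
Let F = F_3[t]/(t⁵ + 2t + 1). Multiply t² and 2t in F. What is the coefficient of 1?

Multiply in F_3[t]: (t²)·(2t) = 2t³.
Reduced: 2t³.

0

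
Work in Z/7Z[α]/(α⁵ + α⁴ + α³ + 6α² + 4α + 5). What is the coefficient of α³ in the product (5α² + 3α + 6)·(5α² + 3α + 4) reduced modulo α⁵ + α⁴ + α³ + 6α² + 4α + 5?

2

Multiply in Z/7Z[α]: (5α² + 3α + 6)·(5α² + 3α + 4) = 4α⁴ + 2α³ + 3α² + 2α + 3.
Reduced: 4α⁴ + 2α³ + 3α² + 2α + 3.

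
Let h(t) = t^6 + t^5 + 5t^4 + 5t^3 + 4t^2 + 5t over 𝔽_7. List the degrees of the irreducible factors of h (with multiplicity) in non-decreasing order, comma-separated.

1, 1, 1, 1, 2

Linear factors from roots: (t), (t + 6), (t + 3).
Complete factorization: h(t) = (t)·(t + 6)·(t + 3)^2·(t^2 + 3t + 1).
Factor degrees with multiplicity: 1 + 1 + 1 + 1 + 2 = 6.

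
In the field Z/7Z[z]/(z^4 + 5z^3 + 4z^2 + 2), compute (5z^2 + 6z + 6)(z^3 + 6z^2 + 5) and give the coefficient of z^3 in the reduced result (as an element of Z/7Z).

Multiply in Z/7Z[z]: (5z^2 + 6z + 6)·(z^3 + 6z^2 + 5) = 5z^5 + z^4 + 5z^2 + 2z + 2.
Reduce using z^4 ≡ 2z^3 + 3z^2 + 5 (mod z^4 + 5z^3 + 4z^2 + 2).
Reduced: 2z^3 + 3z^2 + 6z + 1.

2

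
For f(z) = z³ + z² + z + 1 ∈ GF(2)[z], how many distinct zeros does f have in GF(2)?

1

Evaluate at each of the 2 elements of GF(2):
f(0) = 1; f(1) = 0 → root.
Roots: {1}.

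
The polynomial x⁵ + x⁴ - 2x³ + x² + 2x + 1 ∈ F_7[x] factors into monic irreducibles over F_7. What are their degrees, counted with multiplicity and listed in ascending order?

Write f(x) = x⁵ + x⁴ - 2x³ + x² + 2x + 1.
Complete factorization: f(x) = (x² - 3x - 2)·(x³ - 3x² - 2x + 3).
Factor degrees with multiplicity: 2 + 3 = 5.

2, 3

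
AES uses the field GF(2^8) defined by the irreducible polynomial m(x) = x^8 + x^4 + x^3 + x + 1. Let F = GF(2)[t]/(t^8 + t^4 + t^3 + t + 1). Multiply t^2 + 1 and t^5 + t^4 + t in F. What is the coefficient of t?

Multiply in GF(2)[t]: (t^2 + 1)·(t^5 + t^4 + t) = t^7 + t^6 + t^5 + t^4 + t^3 + t.
Reduced: t^7 + t^6 + t^5 + t^4 + t^3 + t.

1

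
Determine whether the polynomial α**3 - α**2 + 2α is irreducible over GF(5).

Write f(α) = α**3 - α**2 + 2α.
Check for roots in GF(5): f(0) = 0 → root; f(1) = 2; f(2) = 3; f(3) = 4; f(4) = 1.
f(0) = 0, so (α) divides f(α); f is reducible.

No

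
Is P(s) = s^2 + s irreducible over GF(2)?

No

Check for roots in GF(2): P(0) = 0 → root; P(1) = 0 → root.
P(0) = 0, so (s) divides P(s); P is reducible.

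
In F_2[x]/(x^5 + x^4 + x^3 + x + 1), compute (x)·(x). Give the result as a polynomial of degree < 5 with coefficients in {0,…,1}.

Multiply in F_2[x]: (x)·(x) = x^2.
Reduced: x^2.

x^2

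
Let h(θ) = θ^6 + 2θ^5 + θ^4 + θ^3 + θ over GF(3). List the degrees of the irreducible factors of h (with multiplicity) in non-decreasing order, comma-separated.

1, 1, 1, 3

Roots in GF(3): h(0) = 0 → root; h(1) = 0 → root; h(2) = 1.
Linear factors from roots: (θ), (θ + 2).
Complete factorization: h(θ) = (θ)·(θ + 2)^2·(θ^3 + θ^2 + 2θ + 1).
Factor degrees with multiplicity: 1 + 1 + 1 + 3 = 6.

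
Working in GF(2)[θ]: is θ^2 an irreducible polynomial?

No

Write P(θ) = θ^2.
Check for roots in GF(2): P(0) = 0 → root; P(1) = 1.
P(0) = 0, so (θ) divides P(θ); P is reducible.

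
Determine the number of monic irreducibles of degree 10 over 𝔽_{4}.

x^(4^10) − x is the product of all monic irreducibles of degree dividing 10; Möbius inversion gives N = (1/10) Σ μ(10/d)·4^d.
Divisors of 10: 1, 2, 5, 10; μ(10/d) for each: 1, -1, -1, 1.
Σ = 4^1 − 4^2 − 4^5 + 4^10 = 1047540.
N = 1047540/10 = 104754.

104754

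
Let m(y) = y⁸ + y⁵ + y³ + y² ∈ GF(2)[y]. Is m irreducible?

No

Check for roots in GF(2): m(0) = 0 → root; m(1) = 0 → root.
m(0) = 0, so (y) divides m(y); m is reducible.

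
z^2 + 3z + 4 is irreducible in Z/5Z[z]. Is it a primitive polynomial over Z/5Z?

Write f(z) = z^2 + 3z + 4.
|GF(5^2)^×| = 5^2 − 1 = 24. Prime factorization: 24 = 2^3·3.
f is primitive ⇔ z has order 24 in GF(5)[z]/(f), i.e. z^(24/q) ≠ 1 for each prime q | 24.
z^(12) mod f = 1
z^(8) mod f = 3z + 4.
Since z^(12) = 1, the order of z divides 12 < 24; not primitive.

No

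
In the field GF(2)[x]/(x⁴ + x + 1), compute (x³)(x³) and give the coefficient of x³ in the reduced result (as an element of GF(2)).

1

Multiply in GF(2)[x]: (x³)·(x³) = x⁶.
Reduce using x⁴ ≡ x + 1 (mod x⁴ + x + 1).
Reduced: x³ + x².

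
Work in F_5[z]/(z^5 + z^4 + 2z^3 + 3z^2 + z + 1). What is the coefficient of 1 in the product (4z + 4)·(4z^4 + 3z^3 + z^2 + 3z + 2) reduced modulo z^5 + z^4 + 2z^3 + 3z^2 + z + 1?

Multiply in F_5[z]: (4z + 4)·(4z^4 + 3z^3 + z^2 + 3z + 2) = z^5 + 3z^4 + z^3 + z^2 + 3.
Reduce using z^5 ≡ 4z^4 + 3z^3 + 2z^2 + 4z + 4 (mod z^5 + z^4 + 2z^3 + 3z^2 + z + 1).
Reduced: 2z^4 + 4z^3 + 3z^2 + 4z + 2.

2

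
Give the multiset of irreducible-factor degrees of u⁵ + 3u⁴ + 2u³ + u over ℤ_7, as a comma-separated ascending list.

Write h(u) = u⁵ + 3u⁴ + 2u³ + u.
Linear factors from roots: (u), (u + 6), (u + 5).
Complete factorization: h(u) = (u)·(u + 5)·(u + 6)·(u² + 6u + 4).
Factor degrees with multiplicity: 1 + 1 + 1 + 2 = 5.

1, 1, 1, 2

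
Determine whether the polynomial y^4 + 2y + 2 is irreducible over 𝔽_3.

Write h(y) = y^4 + 2y + 2.
Check for roots in 𝔽_3: h(0) = 2; h(1) = 2; h(2) = 1.
No roots, so no linear factors.
Monic irreducibles of degree 2 over GF(3): y^2 + 1, y^2 + y + 2, y^2 + 2y + 2.
None of them divide h (all give nonzero remainder).
No irreducible factor of degree ≤ 2 exists, so h is irreducible over GF(3).

Yes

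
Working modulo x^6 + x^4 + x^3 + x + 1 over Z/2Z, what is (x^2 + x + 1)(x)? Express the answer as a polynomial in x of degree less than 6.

Multiply in Z/2Z[x]: (x^2 + x + 1)·(x) = x^3 + x^2 + x.
Reduced: x^3 + x^2 + x.

x^3 + x^2 + x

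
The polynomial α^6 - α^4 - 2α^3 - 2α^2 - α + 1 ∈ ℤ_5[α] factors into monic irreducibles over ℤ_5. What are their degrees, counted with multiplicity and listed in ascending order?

3, 3

Write g(α) = α^6 - α^4 - 2α^3 - 2α^2 - α + 1.
Roots in ℤ_5: g(0) = 1; g(1) = 1; g(2) = 3; g(3) = 4; g(4) = 2.
Complete factorization: g(α) = (α^3 + α^2 + α - 2)·(α^3 - α^2 - α + 2).
Factor degrees with multiplicity: 3 + 3 = 6.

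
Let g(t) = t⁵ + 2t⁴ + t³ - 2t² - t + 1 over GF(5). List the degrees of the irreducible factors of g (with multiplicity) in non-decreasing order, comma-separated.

Roots in GF(5): g(0) = 1; g(1) = 2; g(2) = 3; g(3) = 2; g(4) = 0 → root.
Linear factors from roots: (t + 1).
Complete factorization: g(t) = (t + 1)·(t² - 2)·(t² + t + 2).
Factor degrees with multiplicity: 1 + 2 + 2 = 5.

1, 2, 2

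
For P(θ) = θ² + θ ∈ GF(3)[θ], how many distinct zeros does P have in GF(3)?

Evaluate at each of the 3 elements of GF(3):
P(0) = 0 → root; P(1) = 2; P(2) = 0 → root.
Roots: {0, 2}.

2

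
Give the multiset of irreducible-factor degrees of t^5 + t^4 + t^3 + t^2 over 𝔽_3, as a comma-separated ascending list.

Write f(t) = t^5 + t^4 + t^3 + t^2.
Roots in 𝔽_3: f(0) = 0 → root; f(1) = 1; f(2) = 0 → root.
Linear factors from roots: (t), (t + 1).
Complete factorization: f(t) = (t + 1)·(t)^2·(t^2 + 1).
Factor degrees with multiplicity: 1 + 1 + 1 + 2 = 5.

1, 1, 1, 2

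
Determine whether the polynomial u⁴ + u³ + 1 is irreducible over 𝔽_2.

Write P(u) = u⁴ + u³ + 1.
Check for roots in 𝔽_2: P(0) = 1; P(1) = 1.
No roots, so no linear factors.
Monic irreducibles of degree 2 over GF(2): u² + u + 1.
None of them divide P (all give nonzero remainder).
No irreducible factor of degree ≤ 2 exists, so P is irreducible over GF(2).

Yes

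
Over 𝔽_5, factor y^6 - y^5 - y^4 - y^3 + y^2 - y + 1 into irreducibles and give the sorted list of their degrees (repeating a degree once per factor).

Write h(y) = y^6 - y^5 - y^4 - y^3 + y^2 - y + 1.
Roots in 𝔽_5: h(0) = 1; h(1) = 4; h(2) = 1; h(3) = 0 → root; h(4) = 0 → root.
Linear factors from roots: (y + 2), (y + 1).
Complete factorization: h(y) = (y + 1)·(y + 2)·(y^2 + 2y - 1)·(y^2 - y + 2).
Factor degrees with multiplicity: 1 + 1 + 2 + 2 = 6.

1, 1, 2, 2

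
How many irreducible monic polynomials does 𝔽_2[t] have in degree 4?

3

Gauss's count: N_{2}(4) = (1/4) Σ_{d|4} μ(4/d)·2^d.
Divisors of 4: 1, 2, 4; μ(4/d) for each: 0, -1, 1.
Σ = − 2^2 + 2^4 = 12.
N = 12/4 = 3.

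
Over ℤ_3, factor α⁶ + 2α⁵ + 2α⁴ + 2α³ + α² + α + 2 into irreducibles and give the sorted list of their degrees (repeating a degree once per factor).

6

Write f(α) = α⁶ + 2α⁵ + 2α⁴ + 2α³ + α² + α + 2.
Roots in ℤ_3: f(0) = 2; f(1) = 2; f(2) = 1.
Complete factorization: f(α) = (α⁶ + 2α⁵ + 2α⁴ + 2α³ + α² + α + 2).
Factor degrees with multiplicity: 6 = 6.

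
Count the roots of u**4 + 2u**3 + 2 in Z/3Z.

Write g(u) = u**4 + 2u**3 + 2.
Evaluate at each of the 3 elements of Z/3Z:
g(0) = 2; g(1) = 2; g(2) = 1.
No element is a root.

0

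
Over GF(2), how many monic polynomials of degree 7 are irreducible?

Gauss's count: N_{2}(7) = (1/7) Σ_{d|7} μ(7/d)·2^d.
Divisors of 7: 1, 7; μ(7/d) for each: -1, 1.
Σ = − 2^1 + 2^7 = 126.
N = 126/7 = 18.

18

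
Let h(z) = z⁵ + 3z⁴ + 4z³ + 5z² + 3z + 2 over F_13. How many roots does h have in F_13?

Evaluate at each of the 13 elements of F_13:
h(0) = 2; h(1) = 5; h(2) = 10; h(3) = 0 → root; h(4) = 10; h(5) = 0 → root; h(6) = 1; h(7) = 1; h(8) = 0 → root; h(9) = 0 → root; h(10) = 8; h(11) = 0 → root; h(12) = 2.
Roots: {3, 5, 8, 9, 11}.

5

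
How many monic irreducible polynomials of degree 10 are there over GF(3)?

5880

By the necklace-counting formula, N_3(10) = (1/10) Σ_{d|10} μ(10/d)·3^d.
Divisors of 10: 1, 2, 5, 10; μ(10/d) for each: 1, -1, -1, 1.
Σ = 3^1 − 3^2 − 3^5 + 3^10 = 58800.
N = 58800/10 = 5880.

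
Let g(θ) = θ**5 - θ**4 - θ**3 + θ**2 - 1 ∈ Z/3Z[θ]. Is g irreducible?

Check for roots in Z/3Z: g(0) = 2; g(1) = 2; g(2) = 2.
No roots, so no linear factors.
Monic irreducibles of degree 2 over GF(3): θ**2 + 1, θ**2 + θ - 1, θ**2 - θ - 1.
None of them divide g (all give nonzero remainder).
No irreducible factor of degree ≤ 2 exists, so g is irreducible over GF(3).

Yes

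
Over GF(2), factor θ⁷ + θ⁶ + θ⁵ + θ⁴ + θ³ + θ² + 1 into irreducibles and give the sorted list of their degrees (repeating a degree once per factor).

7

Write f(θ) = θ⁷ + θ⁶ + θ⁵ + θ⁴ + θ³ + θ² + 1.
Roots in GF(2): f(0) = 1; f(1) = 1.
Complete factorization: f(θ) = (θ⁷ + θ⁶ + θ⁵ + θ⁴ + θ³ + θ² + 1).
Factor degrees with multiplicity: 7 = 7.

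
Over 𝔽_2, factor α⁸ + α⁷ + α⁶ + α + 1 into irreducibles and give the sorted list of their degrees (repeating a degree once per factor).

8

Write f(α) = α⁸ + α⁷ + α⁶ + α + 1.
Roots in 𝔽_2: f(0) = 1; f(1) = 1.
Complete factorization: f(α) = (α⁸ + α⁷ + α⁶ + α + 1).
Factor degrees with multiplicity: 8 = 8.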